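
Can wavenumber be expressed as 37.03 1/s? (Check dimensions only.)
No

wavenumber has SI base units: 1 / m
1/s does NOT reduce to 1 / m; a valid unit for wavenumber would be e.g. 1/m.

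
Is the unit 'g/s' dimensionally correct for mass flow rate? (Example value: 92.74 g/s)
Yes

mass flow rate has SI base units: kg / s
g/s reduces to the same SI base units, so it is a valid unit for mass flow rate.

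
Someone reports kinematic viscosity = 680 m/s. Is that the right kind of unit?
No

kinematic viscosity has SI base units: m^2 / s
m/s does NOT reduce to m^2 / s; a valid unit for kinematic viscosity would be e.g. m²/s.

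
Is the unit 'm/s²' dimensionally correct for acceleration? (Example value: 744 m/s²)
Yes

acceleration has SI base units: m / s^2
m/s² reduces to the same SI base units, so it is a valid unit for acceleration.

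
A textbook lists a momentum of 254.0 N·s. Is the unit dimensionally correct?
Yes

momentum has SI base units: kg * m / s
N·s reduces to the same SI base units, so it is a valid unit for momentum.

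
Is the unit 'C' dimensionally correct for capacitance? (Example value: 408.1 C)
No

capacitance has SI base units: A^2 * s^4 / (kg * m^2)
C does NOT reduce to A^2 * s^4 / (kg * m^2); a valid unit for capacitance would be e.g. F.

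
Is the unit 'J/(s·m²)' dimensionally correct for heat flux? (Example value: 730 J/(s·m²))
Yes

heat flux has SI base units: kg / s^3
J/(s·m²) reduces to the same SI base units, so it is a valid unit for heat flux.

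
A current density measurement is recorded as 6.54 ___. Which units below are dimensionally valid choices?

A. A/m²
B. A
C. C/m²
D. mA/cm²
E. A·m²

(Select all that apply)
A, D

current density has SI base units: A / m^2

Checking each option against A / m^2:
  A. A/m²: ✓ matches
  B. A: ✗ does not match
  C. C/m²: ✗ does not match
  D. mA/cm²: ✓ matches
  E. A·m²: ✗ does not match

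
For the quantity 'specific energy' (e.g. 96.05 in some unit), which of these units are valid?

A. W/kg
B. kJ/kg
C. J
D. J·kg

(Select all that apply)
B

specific energy has SI base units: m^2 / s^2

Checking each option against m^2 / s^2:
  A. W/kg: ✗ does not match
  B. kJ/kg: ✓ matches
  C. J: ✗ does not match
  D. J·kg: ✗ does not match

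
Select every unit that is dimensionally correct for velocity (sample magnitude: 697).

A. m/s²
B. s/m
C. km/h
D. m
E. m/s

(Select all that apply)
C, E

velocity has SI base units: m / s

Checking each option against m / s:
  A. m/s²: ✗ does not match
  B. s/m: ✗ does not match
  C. km/h: ✓ matches
  D. m: ✗ does not match
  E. m/s: ✓ matches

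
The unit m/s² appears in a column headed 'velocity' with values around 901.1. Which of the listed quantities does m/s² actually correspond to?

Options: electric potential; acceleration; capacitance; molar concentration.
acceleration

velocity should have units dimensionally equivalent to m / s (e.g. m/s).
The given unit 'm/s²' reduces to m / s^2. Of the listed options, that is the dimensionality of acceleration.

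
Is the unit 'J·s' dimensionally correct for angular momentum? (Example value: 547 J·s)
Yes

angular momentum has SI base units: kg * m^2 / s
J·s reduces to the same SI base units, so it is a valid unit for angular momentum.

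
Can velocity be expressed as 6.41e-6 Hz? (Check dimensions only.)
No

velocity has SI base units: m / s
Hz does NOT reduce to m / s; a valid unit for velocity would be e.g. m/s.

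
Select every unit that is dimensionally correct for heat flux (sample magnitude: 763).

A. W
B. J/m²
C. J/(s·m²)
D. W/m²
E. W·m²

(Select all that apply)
C, D

heat flux has SI base units: kg / s^3

Checking each option against kg / s^3:
  A. W: ✗ does not match
  B. J/m²: ✗ does not match
  C. J/(s·m²): ✓ matches
  D. W/m²: ✓ matches
  E. W·m²: ✗ does not match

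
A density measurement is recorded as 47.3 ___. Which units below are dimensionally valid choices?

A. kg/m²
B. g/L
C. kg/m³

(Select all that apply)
B, C

density has SI base units: kg / m^3

Checking each option against kg / m^3:
  A. kg/m²: ✗ does not match
  B. g/L: ✓ matches
  C. kg/m³: ✓ matches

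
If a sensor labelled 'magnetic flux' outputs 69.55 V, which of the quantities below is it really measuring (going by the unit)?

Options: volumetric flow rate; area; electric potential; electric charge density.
electric potential

magnetic flux should have units dimensionally equivalent to kg * m^2 / (A * s^2) (e.g. Wb).
The given unit 'V' reduces to kg * m^2 / (A * s^3). Of the listed options, that is the dimensionality of electric potential.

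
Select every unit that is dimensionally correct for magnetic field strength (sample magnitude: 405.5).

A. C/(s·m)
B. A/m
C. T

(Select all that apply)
A, B

magnetic field strength has SI base units: A / m

Checking each option against A / m:
  A. C/(s·m): ✓ matches
  B. A/m: ✓ matches
  C. T: ✗ does not match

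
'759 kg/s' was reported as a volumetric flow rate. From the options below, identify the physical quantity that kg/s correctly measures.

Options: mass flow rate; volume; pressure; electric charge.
mass flow rate

volumetric flow rate should have units dimensionally equivalent to m^3 / s (e.g. m³/s).
The given unit 'kg/s' reduces to kg / s. Of the listed options, that is the dimensionality of mass flow rate.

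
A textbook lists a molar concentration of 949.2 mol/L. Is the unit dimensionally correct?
Yes

molar concentration has SI base units: mol / m^3
mol/L reduces to the same SI base units, so it is a valid unit for molar concentration.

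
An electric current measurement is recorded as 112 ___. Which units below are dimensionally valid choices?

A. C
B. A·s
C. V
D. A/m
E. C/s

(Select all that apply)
E

electric current has SI base units: A

Checking each option against A:
  A. C: ✗ does not match
  B. A·s: ✗ does not match
  C. V: ✗ does not match
  D. A/m: ✗ does not match
  E. C/s: ✓ matches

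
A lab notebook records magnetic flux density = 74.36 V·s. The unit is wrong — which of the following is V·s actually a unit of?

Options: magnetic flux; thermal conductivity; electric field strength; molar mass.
magnetic flux

magnetic flux density should have units dimensionally equivalent to kg / (A * s^2) (e.g. T).
The given unit 'V·s' reduces to kg * m^2 / (A * s^2). Of the listed options, that is the dimensionality of magnetic flux.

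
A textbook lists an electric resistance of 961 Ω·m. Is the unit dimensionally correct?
No

electric resistance has SI base units: kg * m^2 / (A^2 * s^3)
Ω·m does NOT reduce to kg * m^2 / (A^2 * s^3); a valid unit for electric resistance would be e.g. Ω.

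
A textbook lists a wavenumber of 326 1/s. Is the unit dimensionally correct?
No

wavenumber has SI base units: 1 / m
1/s does NOT reduce to 1 / m; a valid unit for wavenumber would be e.g. 1/m.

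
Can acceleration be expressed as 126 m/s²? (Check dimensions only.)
Yes

acceleration has SI base units: m / s^2
m/s² reduces to the same SI base units, so it is a valid unit for acceleration.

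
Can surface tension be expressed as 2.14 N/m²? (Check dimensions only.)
No

surface tension has SI base units: kg / s^2
N/m² does NOT reduce to kg / s^2; a valid unit for surface tension would be e.g. N/m.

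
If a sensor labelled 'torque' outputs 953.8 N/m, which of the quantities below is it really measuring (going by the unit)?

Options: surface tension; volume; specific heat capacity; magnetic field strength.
surface tension

torque should have units dimensionally equivalent to kg * m^2 / s^2 (e.g. N·m).
The given unit 'N/m' reduces to kg / s^2. Of the listed options, that is the dimensionality of surface tension.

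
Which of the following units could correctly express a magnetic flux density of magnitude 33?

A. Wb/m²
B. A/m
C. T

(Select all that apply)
A, C

magnetic flux density has SI base units: kg / (A * s^2)

Checking each option against kg / (A * s^2):
  A. Wb/m²: ✓ matches
  B. A/m: ✗ does not match
  C. T: ✓ matches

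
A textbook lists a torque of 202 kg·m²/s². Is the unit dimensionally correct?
Yes

torque has SI base units: kg * m^2 / s^2
kg·m²/s² reduces to the same SI base units, so it is a valid unit for torque.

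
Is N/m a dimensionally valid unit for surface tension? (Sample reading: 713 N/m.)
Yes

surface tension has SI base units: kg / s^2
N/m reduces to the same SI base units, so it is a valid unit for surface tension.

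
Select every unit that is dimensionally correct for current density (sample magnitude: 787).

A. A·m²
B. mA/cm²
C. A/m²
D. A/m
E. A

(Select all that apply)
B, C

current density has SI base units: A / m^2

Checking each option against A / m^2:
  A. A·m²: ✗ does not match
  B. mA/cm²: ✓ matches
  C. A/m²: ✓ matches
  D. A/m: ✗ does not match
  E. A: ✗ does not match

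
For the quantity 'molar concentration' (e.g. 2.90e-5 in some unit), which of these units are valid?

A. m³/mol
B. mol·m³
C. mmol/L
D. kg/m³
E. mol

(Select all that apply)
C

molar concentration has SI base units: mol / m^3

Checking each option against mol / m^3:
  A. m³/mol: ✗ does not match
  B. mol·m³: ✗ does not match
  C. mmol/L: ✓ matches
  D. kg/m³: ✗ does not match
  E. mol: ✗ does not match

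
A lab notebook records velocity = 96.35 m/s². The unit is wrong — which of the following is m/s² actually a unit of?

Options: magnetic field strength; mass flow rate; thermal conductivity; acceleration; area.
acceleration

velocity should have units dimensionally equivalent to m / s (e.g. m/s).
The given unit 'm/s²' reduces to m / s^2. Of the listed options, that is the dimensionality of acceleration.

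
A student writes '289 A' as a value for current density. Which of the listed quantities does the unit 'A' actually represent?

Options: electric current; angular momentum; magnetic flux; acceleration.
electric current

current density should have units dimensionally equivalent to A / m^2 (e.g. A/m²).
The given unit 'A' reduces to A. Of the listed options, that is the dimensionality of electric current.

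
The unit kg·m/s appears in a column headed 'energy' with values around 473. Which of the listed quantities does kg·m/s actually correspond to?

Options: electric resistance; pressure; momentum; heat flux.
momentum

energy should have units dimensionally equivalent to kg * m^2 / s^2 (e.g. J).
The given unit 'kg·m/s' reduces to kg * m / s. Of the listed options, that is the dimensionality of momentum.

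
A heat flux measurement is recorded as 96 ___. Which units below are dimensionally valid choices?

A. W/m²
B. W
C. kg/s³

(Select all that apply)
A, C

heat flux has SI base units: kg / s^3

Checking each option against kg / s^3:
  A. W/m²: ✓ matches
  B. W: ✗ does not match
  C. kg/s³: ✓ matches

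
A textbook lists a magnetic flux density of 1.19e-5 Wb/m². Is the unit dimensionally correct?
Yes

magnetic flux density has SI base units: kg / (A * s^2)
Wb/m² reduces to the same SI base units, so it is a valid unit for magnetic flux density.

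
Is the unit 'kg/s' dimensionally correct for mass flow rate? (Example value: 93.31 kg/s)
Yes

mass flow rate has SI base units: kg / s
kg/s reduces to the same SI base units, so it is a valid unit for mass flow rate.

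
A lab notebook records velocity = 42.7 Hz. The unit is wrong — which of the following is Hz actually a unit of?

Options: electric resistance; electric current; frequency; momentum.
frequency

velocity should have units dimensionally equivalent to m / s (e.g. m/s).
The given unit 'Hz' reduces to 1 / s. Of the listed options, that is the dimensionality of frequency.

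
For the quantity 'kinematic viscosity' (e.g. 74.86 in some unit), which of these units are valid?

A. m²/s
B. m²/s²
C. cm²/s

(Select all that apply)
A, C

kinematic viscosity has SI base units: m^2 / s

Checking each option against m^2 / s:
  A. m²/s: ✓ matches
  B. m²/s²: ✗ does not match
  C. cm²/s: ✓ matches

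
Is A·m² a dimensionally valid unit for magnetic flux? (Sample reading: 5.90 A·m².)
No

magnetic flux has SI base units: kg * m^2 / (A * s^2)
A·m² does NOT reduce to kg * m^2 / (A * s^2); a valid unit for magnetic flux would be e.g. Wb.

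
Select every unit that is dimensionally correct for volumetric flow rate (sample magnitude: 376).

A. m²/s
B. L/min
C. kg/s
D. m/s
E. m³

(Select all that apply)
B

volumetric flow rate has SI base units: m^3 / s

Checking each option against m^3 / s:
  A. m²/s: ✗ does not match
  B. L/min: ✓ matches
  C. kg/s: ✗ does not match
  D. m/s: ✗ does not match
  E. m³: ✗ does not match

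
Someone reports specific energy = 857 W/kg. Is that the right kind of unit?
No

specific energy has SI base units: m^2 / s^2
W/kg does NOT reduce to m^2 / s^2; a valid unit for specific energy would be e.g. J/kg.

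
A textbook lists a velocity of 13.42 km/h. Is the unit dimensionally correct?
Yes

velocity has SI base units: m / s
km/h reduces to the same SI base units, so it is a valid unit for velocity.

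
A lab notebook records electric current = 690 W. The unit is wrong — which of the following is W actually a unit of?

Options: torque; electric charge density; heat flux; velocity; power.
power

electric current should have units dimensionally equivalent to A (e.g. A).
The given unit 'W' reduces to kg * m^2 / s^3. Of the listed options, that is the dimensionality of power.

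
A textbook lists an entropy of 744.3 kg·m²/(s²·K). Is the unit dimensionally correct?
Yes

entropy has SI base units: kg * m^2 / (s^2 * K)
kg·m²/(s²·K) reduces to the same SI base units, so it is a valid unit for entropy.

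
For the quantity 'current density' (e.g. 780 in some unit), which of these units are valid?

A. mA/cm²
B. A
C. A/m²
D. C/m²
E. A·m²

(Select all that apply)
A, C

current density has SI base units: A / m^2

Checking each option against A / m^2:
  A. mA/cm²: ✓ matches
  B. A: ✗ does not match
  C. A/m²: ✓ matches
  D. C/m²: ✗ does not match
  E. A·m²: ✗ does not match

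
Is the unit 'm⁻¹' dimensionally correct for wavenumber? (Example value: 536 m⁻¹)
Yes

wavenumber has SI base units: 1 / m
m⁻¹ reduces to the same SI base units, so it is a valid unit for wavenumber.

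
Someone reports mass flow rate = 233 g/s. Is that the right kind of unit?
Yes

mass flow rate has SI base units: kg / s
g/s reduces to the same SI base units, so it is a valid unit for mass flow rate.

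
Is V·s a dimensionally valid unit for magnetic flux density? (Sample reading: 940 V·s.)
No

magnetic flux density has SI base units: kg / (A * s^2)
V·s does NOT reduce to kg / (A * s^2); a valid unit for magnetic flux density would be e.g. T.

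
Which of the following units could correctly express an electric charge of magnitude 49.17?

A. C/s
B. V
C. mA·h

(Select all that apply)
C

electric charge has SI base units: A * s

Checking each option against A * s:
  A. C/s: ✗ does not match
  B. V: ✗ does not match
  C. mA·h: ✓ matches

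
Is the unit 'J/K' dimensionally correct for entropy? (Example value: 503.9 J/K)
Yes

entropy has SI base units: kg * m^2 / (s^2 * K)
J/K reduces to the same SI base units, so it is a valid unit for entropy.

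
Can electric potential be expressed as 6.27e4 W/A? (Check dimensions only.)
Yes

electric potential has SI base units: kg * m^2 / (A * s^3)
W/A reduces to the same SI base units, so it is a valid unit for electric potential.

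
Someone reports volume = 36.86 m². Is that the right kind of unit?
No

volume has SI base units: m^3
m² does NOT reduce to m^3; a valid unit for volume would be e.g. m³.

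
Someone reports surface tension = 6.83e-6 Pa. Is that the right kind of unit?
No

surface tension has SI base units: kg / s^2
Pa does NOT reduce to kg / s^2; a valid unit for surface tension would be e.g. N/m.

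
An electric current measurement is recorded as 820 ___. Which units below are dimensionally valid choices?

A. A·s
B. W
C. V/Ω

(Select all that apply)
C

electric current has SI base units: A

Checking each option against A:
  A. A·s: ✗ does not match
  B. W: ✗ does not match
  C. V/Ω: ✓ matches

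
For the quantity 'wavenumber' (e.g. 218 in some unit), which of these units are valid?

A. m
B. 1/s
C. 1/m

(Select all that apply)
C

wavenumber has SI base units: 1 / m

Checking each option against 1 / m:
  A. m: ✗ does not match
  B. 1/s: ✗ does not match
  C. 1/m: ✓ matches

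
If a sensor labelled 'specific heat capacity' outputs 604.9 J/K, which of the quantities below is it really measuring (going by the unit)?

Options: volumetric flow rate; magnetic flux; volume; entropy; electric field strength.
entropy

specific heat capacity should have units dimensionally equivalent to m^2 / (s^2 * K) (e.g. J/(kg·K)).
The given unit 'J/K' reduces to kg * m^2 / (s^2 * K). Of the listed options, that is the dimensionality of entropy.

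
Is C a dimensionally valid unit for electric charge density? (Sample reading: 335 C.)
No

electric charge density has SI base units: A * s / m^3
C does NOT reduce to A * s / m^3; a valid unit for electric charge density would be e.g. C/m³.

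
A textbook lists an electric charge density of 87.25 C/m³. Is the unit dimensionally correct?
Yes

electric charge density has SI base units: A * s / m^3
C/m³ reduces to the same SI base units, so it is a valid unit for electric charge density.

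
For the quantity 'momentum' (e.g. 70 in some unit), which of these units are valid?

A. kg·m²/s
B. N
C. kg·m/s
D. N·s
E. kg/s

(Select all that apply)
C, D

momentum has SI base units: kg * m / s

Checking each option against kg * m / s:
  A. kg·m²/s: ✗ does not match
  B. N: ✗ does not match
  C. kg·m/s: ✓ matches
  D. N·s: ✓ matches
  E. kg/s: ✗ does not match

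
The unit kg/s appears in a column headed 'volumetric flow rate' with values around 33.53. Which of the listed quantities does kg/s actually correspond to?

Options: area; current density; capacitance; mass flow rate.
mass flow rate

volumetric flow rate should have units dimensionally equivalent to m^3 / s (e.g. m³/s).
The given unit 'kg/s' reduces to kg / s. Of the listed options, that is the dimensionality of mass flow rate.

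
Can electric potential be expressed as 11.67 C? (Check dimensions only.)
No

electric potential has SI base units: kg * m^2 / (A * s^3)
C does NOT reduce to kg * m^2 / (A * s^3); a valid unit for electric potential would be e.g. V.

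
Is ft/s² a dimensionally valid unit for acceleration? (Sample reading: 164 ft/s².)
Yes

acceleration has SI base units: m / s^2
ft/s² reduces to the same SI base units, so it is a valid unit for acceleration.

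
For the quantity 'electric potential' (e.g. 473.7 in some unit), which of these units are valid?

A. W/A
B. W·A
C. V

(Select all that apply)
A, C

electric potential has SI base units: kg * m^2 / (A * s^3)

Checking each option against kg * m^2 / (A * s^3):
  A. W/A: ✓ matches
  B. W·A: ✗ does not match
  C. V: ✓ matches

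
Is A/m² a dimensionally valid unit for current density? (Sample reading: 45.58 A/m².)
Yes

current density has SI base units: A / m^2
A/m² reduces to the same SI base units, so it is a valid unit for current density.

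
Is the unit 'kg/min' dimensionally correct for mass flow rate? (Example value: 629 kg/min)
Yes

mass flow rate has SI base units: kg / s
kg/min reduces to the same SI base units, so it is a valid unit for mass flow rate.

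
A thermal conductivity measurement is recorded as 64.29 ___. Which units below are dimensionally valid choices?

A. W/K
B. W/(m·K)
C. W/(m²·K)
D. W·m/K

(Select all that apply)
B

thermal conductivity has SI base units: kg * m / (s^3 * K)

Checking each option against kg * m / (s^3 * K):
  A. W/K: ✗ does not match
  B. W/(m·K): ✓ matches
  C. W/(m²·K): ✗ does not match
  D. W·m/K: ✗ does not match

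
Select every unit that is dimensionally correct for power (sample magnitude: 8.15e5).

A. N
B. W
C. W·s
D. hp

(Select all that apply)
B, D

power has SI base units: kg * m^2 / s^3

Checking each option against kg * m^2 / s^3:
  A. N: ✗ does not match
  B. W: ✓ matches
  C. W·s: ✗ does not match
  D. hp: ✓ matches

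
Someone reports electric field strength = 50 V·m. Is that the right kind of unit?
No

electric field strength has SI base units: kg * m / (A * s^3)
V·m does NOT reduce to kg * m / (A * s^3); a valid unit for electric field strength would be e.g. V/m.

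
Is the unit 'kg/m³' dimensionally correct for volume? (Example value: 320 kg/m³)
No

volume has SI base units: m^3
kg/m³ does NOT reduce to m^3; a valid unit for volume would be e.g. m³.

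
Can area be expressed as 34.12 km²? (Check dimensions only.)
Yes

area has SI base units: m^2
km² reduces to the same SI base units, so it is a valid unit for area.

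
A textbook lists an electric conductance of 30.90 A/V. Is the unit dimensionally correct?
Yes

electric conductance has SI base units: A^2 * s^3 / (kg * m^2)
A/V reduces to the same SI base units, so it is a valid unit for electric conductance.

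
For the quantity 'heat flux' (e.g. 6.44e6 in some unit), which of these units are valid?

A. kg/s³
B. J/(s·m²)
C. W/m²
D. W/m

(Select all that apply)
A, B, C

heat flux has SI base units: kg / s^3

Checking each option against kg / s^3:
  A. kg/s³: ✓ matches
  B. J/(s·m²): ✓ matches
  C. W/m²: ✓ matches
  D. W/m: ✗ does not match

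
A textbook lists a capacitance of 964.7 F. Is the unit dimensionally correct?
Yes

capacitance has SI base units: A^2 * s^4 / (kg * m^2)
F reduces to the same SI base units, so it is a valid unit for capacitance.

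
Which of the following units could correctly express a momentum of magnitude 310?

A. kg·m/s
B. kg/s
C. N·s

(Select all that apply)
A, C

momentum has SI base units: kg * m / s

Checking each option against kg * m / s:
  A. kg·m/s: ✓ matches
  B. kg/s: ✗ does not match
  C. N·s: ✓ matches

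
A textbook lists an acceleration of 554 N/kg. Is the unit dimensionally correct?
Yes

acceleration has SI base units: m / s^2
N/kg reduces to the same SI base units, so it is a valid unit for acceleration.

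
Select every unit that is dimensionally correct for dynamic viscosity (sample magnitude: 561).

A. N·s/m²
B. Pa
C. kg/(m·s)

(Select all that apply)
A, C

dynamic viscosity has SI base units: kg / (m * s)

Checking each option against kg / (m * s):
  A. N·s/m²: ✓ matches
  B. Pa: ✗ does not match
  C. kg/(m·s): ✓ matches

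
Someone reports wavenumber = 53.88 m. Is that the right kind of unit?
No

wavenumber has SI base units: 1 / m
m does NOT reduce to 1 / m; a valid unit for wavenumber would be e.g. 1/m.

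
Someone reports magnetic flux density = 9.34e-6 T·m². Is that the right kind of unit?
No

magnetic flux density has SI base units: kg / (A * s^2)
T·m² does NOT reduce to kg / (A * s^2); a valid unit for magnetic flux density would be e.g. T.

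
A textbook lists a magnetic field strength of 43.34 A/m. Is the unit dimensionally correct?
Yes

magnetic field strength has SI base units: A / m
A/m reduces to the same SI base units, so it is a valid unit for magnetic field strength.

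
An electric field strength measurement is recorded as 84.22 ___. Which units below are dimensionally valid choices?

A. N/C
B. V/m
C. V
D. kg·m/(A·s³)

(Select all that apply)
A, B, D

electric field strength has SI base units: kg * m / (A * s^3)

Checking each option against kg * m / (A * s^3):
  A. N/C: ✓ matches
  B. V/m: ✓ matches
  C. V: ✗ does not match
  D. kg·m/(A·s³): ✓ matches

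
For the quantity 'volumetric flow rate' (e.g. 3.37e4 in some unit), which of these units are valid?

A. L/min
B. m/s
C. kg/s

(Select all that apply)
A

volumetric flow rate has SI base units: m^3 / s

Checking each option against m^3 / s:
  A. L/min: ✓ matches
  B. m/s: ✗ does not match
  C. kg/s: ✗ does not match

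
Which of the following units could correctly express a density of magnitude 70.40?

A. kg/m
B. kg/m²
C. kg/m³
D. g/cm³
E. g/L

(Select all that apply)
C, D, E

density has SI base units: kg / m^3

Checking each option against kg / m^3:
  A. kg/m: ✗ does not match
  B. kg/m²: ✗ does not match
  C. kg/m³: ✓ matches
  D. g/cm³: ✓ matches
  E. g/L: ✓ matches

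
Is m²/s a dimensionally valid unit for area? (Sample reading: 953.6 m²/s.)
No

area has SI base units: m^2
m²/s does NOT reduce to m^2; a valid unit for area would be e.g. m².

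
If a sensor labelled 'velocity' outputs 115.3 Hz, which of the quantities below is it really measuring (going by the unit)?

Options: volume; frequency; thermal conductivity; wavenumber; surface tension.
frequency

velocity should have units dimensionally equivalent to m / s (e.g. m/s).
The given unit 'Hz' reduces to 1 / s. Of the listed options, that is the dimensionality of frequency.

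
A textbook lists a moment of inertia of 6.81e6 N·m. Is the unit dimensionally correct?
No

moment of inertia has SI base units: kg * m^2
N·m does NOT reduce to kg * m^2; a valid unit for moment of inertia would be e.g. kg·m².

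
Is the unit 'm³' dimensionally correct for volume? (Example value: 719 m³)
Yes

volume has SI base units: m^3
m³ reduces to the same SI base units, so it is a valid unit for volume.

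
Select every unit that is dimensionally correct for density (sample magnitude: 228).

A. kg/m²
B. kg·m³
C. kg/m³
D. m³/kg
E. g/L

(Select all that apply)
C, E

density has SI base units: kg / m^3

Checking each option against kg / m^3:
  A. kg/m²: ✗ does not match
  B. kg·m³: ✗ does not match
  C. kg/m³: ✓ matches
  D. m³/kg: ✗ does not match
  E. g/L: ✓ matches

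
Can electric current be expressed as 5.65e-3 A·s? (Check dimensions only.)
No

electric current has SI base units: A
A·s does NOT reduce to A; a valid unit for electric current would be e.g. A.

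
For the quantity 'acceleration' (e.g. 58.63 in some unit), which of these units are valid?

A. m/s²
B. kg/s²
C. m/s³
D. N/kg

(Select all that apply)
A, D

acceleration has SI base units: m / s^2

Checking each option against m / s^2:
  A. m/s²: ✓ matches
  B. kg/s²: ✗ does not match
  C. m/s³: ✗ does not match
  D. N/kg: ✓ matches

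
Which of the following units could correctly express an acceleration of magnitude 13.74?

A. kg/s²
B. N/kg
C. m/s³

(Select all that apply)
B

acceleration has SI base units: m / s^2

Checking each option against m / s^2:
  A. kg/s²: ✗ does not match
  B. N/kg: ✓ matches
  C. m/s³: ✗ does not match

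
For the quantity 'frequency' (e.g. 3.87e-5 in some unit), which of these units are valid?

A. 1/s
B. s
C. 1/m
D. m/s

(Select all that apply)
A

frequency has SI base units: 1 / s

Checking each option against 1 / s:
  A. 1/s: ✓ matches
  B. s: ✗ does not match
  C. 1/m: ✗ does not match
  D. m/s: ✗ does not match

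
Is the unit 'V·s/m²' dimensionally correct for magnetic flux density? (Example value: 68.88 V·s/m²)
Yes

magnetic flux density has SI base units: kg / (A * s^2)
V·s/m² reduces to the same SI base units, so it is a valid unit for magnetic flux density.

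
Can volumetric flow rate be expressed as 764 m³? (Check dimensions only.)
No

volumetric flow rate has SI base units: m^3 / s
m³ does NOT reduce to m^3 / s; a valid unit for volumetric flow rate would be e.g. m³/s.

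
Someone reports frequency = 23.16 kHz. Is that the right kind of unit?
Yes

frequency has SI base units: 1 / s
kHz reduces to the same SI base units, so it is a valid unit for frequency.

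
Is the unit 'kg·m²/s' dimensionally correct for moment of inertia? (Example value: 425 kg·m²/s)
No

moment of inertia has SI base units: kg * m^2
kg·m²/s does NOT reduce to kg * m^2; a valid unit for moment of inertia would be e.g. kg·m².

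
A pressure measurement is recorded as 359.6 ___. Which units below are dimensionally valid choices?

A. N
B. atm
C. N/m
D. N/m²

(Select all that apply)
B, D

pressure has SI base units: kg / (m * s^2)

Checking each option against kg / (m * s^2):
  A. N: ✗ does not match
  B. atm: ✓ matches
  C. N/m: ✗ does not match
  D. N/m²: ✓ matches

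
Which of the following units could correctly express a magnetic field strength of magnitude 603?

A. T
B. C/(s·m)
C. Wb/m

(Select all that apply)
B

magnetic field strength has SI base units: A / m

Checking each option against A / m:
  A. T: ✗ does not match
  B. C/(s·m): ✓ matches
  C. Wb/m: ✗ does not match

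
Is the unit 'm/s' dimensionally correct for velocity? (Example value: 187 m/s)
Yes

velocity has SI base units: m / s
m/s reduces to the same SI base units, so it is a valid unit for velocity.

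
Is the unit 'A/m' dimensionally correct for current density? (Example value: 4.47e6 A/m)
No

current density has SI base units: A / m^2
A/m does NOT reduce to A / m^2; a valid unit for current density would be e.g. A/m².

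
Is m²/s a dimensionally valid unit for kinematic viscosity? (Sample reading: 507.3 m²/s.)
Yes

kinematic viscosity has SI base units: m^2 / s
m²/s reduces to the same SI base units, so it is a valid unit for kinematic viscosity.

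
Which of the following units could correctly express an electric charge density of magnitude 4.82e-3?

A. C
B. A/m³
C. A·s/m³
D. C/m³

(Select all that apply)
C, D

electric charge density has SI base units: A * s / m^3

Checking each option against A * s / m^3:
  A. C: ✗ does not match
  B. A/m³: ✗ does not match
  C. A·s/m³: ✓ matches
  D. C/m³: ✓ matches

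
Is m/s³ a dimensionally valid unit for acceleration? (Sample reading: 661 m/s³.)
No

acceleration has SI base units: m / s^2
m/s³ does NOT reduce to m / s^2; a valid unit for acceleration would be e.g. m/s².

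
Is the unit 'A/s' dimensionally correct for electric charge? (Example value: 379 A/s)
No

electric charge has SI base units: A * s
A/s does NOT reduce to A * s; a valid unit for electric charge would be e.g. C.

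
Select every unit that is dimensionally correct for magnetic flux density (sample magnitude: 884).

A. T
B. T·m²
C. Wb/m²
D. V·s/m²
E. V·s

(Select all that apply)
A, C, D

magnetic flux density has SI base units: kg / (A * s^2)

Checking each option against kg / (A * s^2):
  A. T: ✓ matches
  B. T·m²: ✗ does not match
  C. Wb/m²: ✓ matches
  D. V·s/m²: ✓ matches
  E. V·s: ✗ does not match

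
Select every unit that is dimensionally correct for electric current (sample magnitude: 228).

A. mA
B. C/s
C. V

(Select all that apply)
A, B

electric current has SI base units: A

Checking each option against A:
  A. mA: ✓ matches
  B. C/s: ✓ matches
  C. V: ✗ does not match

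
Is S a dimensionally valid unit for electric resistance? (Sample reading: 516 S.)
No

electric resistance has SI base units: kg * m^2 / (A^2 * s^3)
S does NOT reduce to kg * m^2 / (A^2 * s^3); a valid unit for electric resistance would be e.g. Ω.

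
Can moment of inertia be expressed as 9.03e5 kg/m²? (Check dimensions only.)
No

moment of inertia has SI base units: kg * m^2
kg/m² does NOT reduce to kg * m^2; a valid unit for moment of inertia would be e.g. kg·m².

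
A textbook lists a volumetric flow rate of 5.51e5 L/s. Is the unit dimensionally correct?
Yes

volumetric flow rate has SI base units: m^3 / s
L/s reduces to the same SI base units, so it is a valid unit for volumetric flow rate.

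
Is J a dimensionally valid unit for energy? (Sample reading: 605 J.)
Yes

energy has SI base units: kg * m^2 / s^2
J reduces to the same SI base units, so it is a valid unit for energy.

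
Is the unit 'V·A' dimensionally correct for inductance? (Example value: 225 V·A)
No

inductance has SI base units: kg * m^2 / (A^2 * s^2)
V·A does NOT reduce to kg * m^2 / (A^2 * s^2); a valid unit for inductance would be e.g. H.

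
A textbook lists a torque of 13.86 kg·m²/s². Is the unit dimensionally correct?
Yes

torque has SI base units: kg * m^2 / s^2
kg·m²/s² reduces to the same SI base units, so it is a valid unit for torque.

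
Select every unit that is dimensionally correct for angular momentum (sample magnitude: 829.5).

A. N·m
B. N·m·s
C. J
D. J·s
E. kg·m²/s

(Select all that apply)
B, D, E

angular momentum has SI base units: kg * m^2 / s

Checking each option against kg * m^2 / s:
  A. N·m: ✗ does not match
  B. N·m·s: ✓ matches
  C. J: ✗ does not match
  D. J·s: ✓ matches
  E. kg·m²/s: ✓ matches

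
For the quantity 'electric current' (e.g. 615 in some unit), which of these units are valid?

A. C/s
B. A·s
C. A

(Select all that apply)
A, C

electric current has SI base units: A

Checking each option against A:
  A. C/s: ✓ matches
  B. A·s: ✗ does not match
  C. A: ✓ matches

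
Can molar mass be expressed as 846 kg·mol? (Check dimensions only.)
No

molar mass has SI base units: kg / mol
kg·mol does NOT reduce to kg / mol; a valid unit for molar mass would be e.g. kg/mol.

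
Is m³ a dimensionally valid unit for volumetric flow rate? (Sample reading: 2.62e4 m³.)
No

volumetric flow rate has SI base units: m^3 / s
m³ does NOT reduce to m^3 / s; a valid unit for volumetric flow rate would be e.g. m³/s.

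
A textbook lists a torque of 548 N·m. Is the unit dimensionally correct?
Yes

torque has SI base units: kg * m^2 / s^2
N·m reduces to the same SI base units, so it is a valid unit for torque.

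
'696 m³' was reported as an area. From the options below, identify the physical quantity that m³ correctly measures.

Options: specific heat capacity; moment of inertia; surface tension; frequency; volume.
volume

area should have units dimensionally equivalent to m^2 (e.g. m²).
The given unit 'm³' reduces to m^3. Of the listed options, that is the dimensionality of volume.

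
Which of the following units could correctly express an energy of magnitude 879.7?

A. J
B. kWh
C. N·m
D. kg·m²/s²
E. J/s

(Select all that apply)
A, B, C, D

energy has SI base units: kg * m^2 / s^2

Checking each option against kg * m^2 / s^2:
  A. J: ✓ matches
  B. kWh: ✓ matches
  C. N·m: ✓ matches
  D. kg·m²/s²: ✓ matches
  E. J/s: ✗ does not match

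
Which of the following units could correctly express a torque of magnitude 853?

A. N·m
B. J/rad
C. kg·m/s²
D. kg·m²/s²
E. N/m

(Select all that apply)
A, B, D

torque has SI base units: kg * m^2 / s^2

Checking each option against kg * m^2 / s^2:
  A. N·m: ✓ matches
  B. J/rad: ✓ matches
  C. kg·m/s²: ✗ does not match
  D. kg·m²/s²: ✓ matches
  E. N/m: ✗ does not match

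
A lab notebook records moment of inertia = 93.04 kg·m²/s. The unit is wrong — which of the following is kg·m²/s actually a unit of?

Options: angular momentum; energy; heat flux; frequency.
angular momentum

moment of inertia should have units dimensionally equivalent to kg * m^2 (e.g. kg·m²).
The given unit 'kg·m²/s' reduces to kg * m^2 / s. Of the listed options, that is the dimensionality of angular momentum.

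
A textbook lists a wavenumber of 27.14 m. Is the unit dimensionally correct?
No

wavenumber has SI base units: 1 / m
m does NOT reduce to 1 / m; a valid unit for wavenumber would be e.g. 1/m.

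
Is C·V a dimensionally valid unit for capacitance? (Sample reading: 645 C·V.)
No

capacitance has SI base units: A^2 * s^4 / (kg * m^2)
C·V does NOT reduce to A^2 * s^4 / (kg * m^2); a valid unit for capacitance would be e.g. F.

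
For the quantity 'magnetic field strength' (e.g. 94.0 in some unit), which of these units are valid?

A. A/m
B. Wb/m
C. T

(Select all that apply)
A

magnetic field strength has SI base units: A / m

Checking each option against A / m:
  A. A/m: ✓ matches
  B. Wb/m: ✗ does not match
  C. T: ✗ does not match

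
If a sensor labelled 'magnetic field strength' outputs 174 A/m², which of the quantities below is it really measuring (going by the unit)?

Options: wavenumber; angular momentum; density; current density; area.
current density

magnetic field strength should have units dimensionally equivalent to A / m (e.g. A/m).
The given unit 'A/m²' reduces to A / m^2. Of the listed options, that is the dimensionality of current density.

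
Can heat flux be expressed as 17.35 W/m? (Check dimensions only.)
No

heat flux has SI base units: kg / s^3
W/m does NOT reduce to kg / s^3; a valid unit for heat flux would be e.g. W/m².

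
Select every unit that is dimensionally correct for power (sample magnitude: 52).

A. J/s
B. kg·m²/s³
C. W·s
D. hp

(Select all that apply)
A, B, D

power has SI base units: kg * m^2 / s^3

Checking each option against kg * m^2 / s^3:
  A. J/s: ✓ matches
  B. kg·m²/s³: ✓ matches
  C. W·s: ✗ does not match
  D. hp: ✓ matches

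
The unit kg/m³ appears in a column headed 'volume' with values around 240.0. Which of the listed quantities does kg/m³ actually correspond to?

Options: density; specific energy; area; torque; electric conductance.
density

volume should have units dimensionally equivalent to m^3 (e.g. m³).
The given unit 'kg/m³' reduces to kg / m^3. Of the listed options, that is the dimensionality of density.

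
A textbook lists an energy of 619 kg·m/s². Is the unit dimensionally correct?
No

energy has SI base units: kg * m^2 / s^2
kg·m/s² does NOT reduce to kg * m^2 / s^2; a valid unit for energy would be e.g. J.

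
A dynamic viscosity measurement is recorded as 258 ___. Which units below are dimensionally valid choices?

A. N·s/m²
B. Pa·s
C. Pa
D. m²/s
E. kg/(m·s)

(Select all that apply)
A, B, E

dynamic viscosity has SI base units: kg / (m * s)

Checking each option against kg / (m * s):
  A. N·s/m²: ✓ matches
  B. Pa·s: ✓ matches
  C. Pa: ✗ does not match
  D. m²/s: ✗ does not match
  E. kg/(m·s): ✓ matches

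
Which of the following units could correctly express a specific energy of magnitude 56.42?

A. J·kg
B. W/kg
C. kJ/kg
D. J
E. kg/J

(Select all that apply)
C

specific energy has SI base units: m^2 / s^2

Checking each option against m^2 / s^2:
  A. J·kg: ✗ does not match
  B. W/kg: ✗ does not match
  C. kJ/kg: ✓ matches
  D. J: ✗ does not match
  E. kg/J: ✗ does not match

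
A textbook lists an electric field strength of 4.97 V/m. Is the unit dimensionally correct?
Yes

electric field strength has SI base units: kg * m / (A * s^3)
V/m reduces to the same SI base units, so it is a valid unit for electric field strength.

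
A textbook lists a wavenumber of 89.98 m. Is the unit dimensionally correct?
No

wavenumber has SI base units: 1 / m
m does NOT reduce to 1 / m; a valid unit for wavenumber would be e.g. 1/m.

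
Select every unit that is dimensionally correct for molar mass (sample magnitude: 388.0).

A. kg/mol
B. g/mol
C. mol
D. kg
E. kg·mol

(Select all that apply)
A, B

molar mass has SI base units: kg / mol

Checking each option against kg / mol:
  A. kg/mol: ✓ matches
  B. g/mol: ✓ matches
  C. mol: ✗ does not match
  D. kg: ✗ does not match
  E. kg·mol: ✗ does not match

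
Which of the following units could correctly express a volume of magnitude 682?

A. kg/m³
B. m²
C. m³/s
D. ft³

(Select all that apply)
D

volume has SI base units: m^3

Checking each option against m^3:
  A. kg/m³: ✗ does not match
  B. m²: ✗ does not match
  C. m³/s: ✗ does not match
  D. ft³: ✓ matches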